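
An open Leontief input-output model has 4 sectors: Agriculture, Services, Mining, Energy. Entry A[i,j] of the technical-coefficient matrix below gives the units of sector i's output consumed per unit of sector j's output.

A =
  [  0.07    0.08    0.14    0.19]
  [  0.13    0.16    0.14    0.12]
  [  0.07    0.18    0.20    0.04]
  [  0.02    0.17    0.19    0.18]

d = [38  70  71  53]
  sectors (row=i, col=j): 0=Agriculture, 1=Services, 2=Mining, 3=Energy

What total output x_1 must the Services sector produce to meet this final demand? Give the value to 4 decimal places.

139.3928

Form M = I − A:
  [  0.93   -0.08   -0.14   -0.19]
  [ -0.13    0.84   -0.14   -0.12]
  [ -0.07   -0.18    0.80   -0.04]
  [ -0.02   -0.17   -0.19    0.82]
Leontief inverse L = M⁻¹:
  [  1.1394    0.2399    0.3161    0.3145]
  [  0.2175    1.3358    0.3341    0.2622]
  [  0.1541    0.3396    1.3726    0.1524]
  [  0.1086    0.3615    0.3950    1.3168]
Total output x = L · d:
  x_0 = 1.1394·38 + 0.2399·70 + 0.3161·71 + 0.3145·53 = 99.1983
  x_1 = 0.2175·38 + 1.3358·70 + 0.3341·71 + 0.2622·53 = 139.3928
  x_2 = 0.1541·38 + 0.3396·70 + 1.3726·71 + 0.1524·53 = 135.1567
  x_3 = 0.1086·38 + 0.3615·70 + 0.3950·71 + 1.3168·53 = 127.2689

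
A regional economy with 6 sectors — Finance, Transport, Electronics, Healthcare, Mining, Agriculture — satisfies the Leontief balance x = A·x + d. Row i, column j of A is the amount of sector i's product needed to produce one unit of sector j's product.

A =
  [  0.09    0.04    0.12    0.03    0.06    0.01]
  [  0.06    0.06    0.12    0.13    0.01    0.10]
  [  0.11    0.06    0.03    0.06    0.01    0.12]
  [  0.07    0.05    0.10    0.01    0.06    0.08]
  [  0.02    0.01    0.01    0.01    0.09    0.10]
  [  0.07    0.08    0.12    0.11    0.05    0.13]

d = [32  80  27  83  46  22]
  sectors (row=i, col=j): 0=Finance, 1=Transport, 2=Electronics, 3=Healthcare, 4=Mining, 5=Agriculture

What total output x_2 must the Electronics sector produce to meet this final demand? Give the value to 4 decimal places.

Form M = I − A:
  [  0.91   -0.04   -0.12   -0.03   -0.06   -0.01]
  [ -0.06    0.94   -0.12   -0.13   -0.01   -0.10]
  [ -0.11   -0.06    0.97   -0.06   -0.01   -0.12]
  [ -0.07   -0.05   -0.10    0.99   -0.06   -0.08]
  [ -0.02   -0.01   -0.01   -0.01    0.91   -0.10]
  [ -0.07   -0.08   -0.12   -0.11   -0.05    0.87]
Leontief inverse L = M⁻¹:
  [  1.1341    0.0678    0.1630    0.0605    0.0845    0.0586]
  [  0.1248    1.1066    0.1934    0.1809    0.0442    0.1770]
  [  0.1617    0.0980    1.0963    0.1045    0.0405    0.1786]
  [  0.1171    0.0832    0.1510    1.0500    0.0871    0.1383]
  [  0.0450    0.0303    0.0418    0.0348    1.1127    0.1409]
  [  0.1424    0.1330    0.2036    0.1707    0.0914    1.2206]
Total output x = L · d:
  x_0 = 1.1341·32 + 0.0678·80 + 0.1630·27 + 0.0605·83 + 0.0845·46 + 0.0586·22 = 56.3144
  x_1 = 0.1248·32 + 1.1066·80 + 0.1934·27 + 0.1809·83 + 0.0442·46 + 0.1770·22 = 118.6911
  x_2 = 0.1617·32 + 0.0980·80 + 1.0963·27 + 0.1045·83 + 0.0405·46 + 0.1786·22 = 57.0807
  x_3 = 0.1171·32 + 0.0832·80 + 0.1510·27 + 1.0500·83 + 0.0871·46 + 0.1383·22 = 108.6742
  x_4 = 0.0450·32 + 0.0303·80 + 0.0418·27 + 0.0348·83 + 1.1127·46 + 0.1409·22 = 62.1567
  x_5 = 0.1424·32 + 0.1330·80 + 0.2036·27 + 0.1707·83 + 0.0914·46 + 1.2206·22 = 65.9184

57.0807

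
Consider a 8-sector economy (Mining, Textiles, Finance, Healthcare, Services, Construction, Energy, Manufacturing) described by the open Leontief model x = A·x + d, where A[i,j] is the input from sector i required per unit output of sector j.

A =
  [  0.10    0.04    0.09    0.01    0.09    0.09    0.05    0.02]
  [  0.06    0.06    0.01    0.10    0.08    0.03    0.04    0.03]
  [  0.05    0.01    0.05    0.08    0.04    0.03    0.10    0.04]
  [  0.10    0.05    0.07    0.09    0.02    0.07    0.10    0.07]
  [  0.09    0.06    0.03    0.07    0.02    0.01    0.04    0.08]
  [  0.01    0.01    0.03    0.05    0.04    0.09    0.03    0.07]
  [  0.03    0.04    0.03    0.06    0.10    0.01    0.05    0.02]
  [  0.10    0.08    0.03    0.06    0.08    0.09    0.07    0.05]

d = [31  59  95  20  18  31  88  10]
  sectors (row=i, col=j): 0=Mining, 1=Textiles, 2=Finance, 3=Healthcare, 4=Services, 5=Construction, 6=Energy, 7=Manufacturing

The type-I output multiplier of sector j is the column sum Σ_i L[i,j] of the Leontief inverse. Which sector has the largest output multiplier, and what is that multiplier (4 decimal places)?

Mining (1.9734)

Form M = I − A:
  [  0.90   -0.04   -0.09   -0.01   -0.09   -0.09   -0.05   -0.02]
  [ -0.06    0.94   -0.01   -0.10   -0.08   -0.03   -0.04   -0.03]
  [ -0.05   -0.01    0.95   -0.08   -0.04   -0.03   -0.10   -0.04]
  [ -0.10   -0.05   -0.07    0.91   -0.02   -0.07   -0.10   -0.07]
  [ -0.09   -0.06   -0.03   -0.07    0.98   -0.01   -0.04   -0.08]
  [ -0.01   -0.01   -0.03   -0.05   -0.04    0.91   -0.03   -0.07]
  [ -0.03   -0.04   -0.03   -0.06   -0.10   -0.01    0.95   -0.02]
  [ -0.10   -0.08   -0.03   -0.06   -0.08   -0.09   -0.07    0.95]
Leontief inverse L = M⁻¹:
  [  1.1552    0.0733    0.1283    0.0605    0.1390    0.1341    0.0983    0.0602]
  [  0.1152    1.0949    0.0442    0.1486    0.1217    0.0693    0.0847    0.0670]
  [  0.0988    0.0408    1.0832    0.1252    0.0826    0.0662    0.1451    0.0731]
  [  0.1688    0.0932    0.1173    1.1530    0.0827    0.1265    0.1626    0.1161]
  [  0.1454    0.0949    0.0649    0.1157    1.0666    0.0524    0.0855    0.1128]
  [  0.0482    0.0352    0.0544    0.0875    0.0721    1.1249    0.0650    0.1012]
  [  0.0744    0.0686    0.0565    0.1006    0.1333    0.0376    1.0865    0.0504]
  [  0.1674    0.1235    0.0736    0.1211    0.1392    0.1438    0.1257    1.0970]
Total output x = L · d:
  x_0 = 1.1552·31 + 0.0733·59 + 0.1283·95 + 0.0605·20 + 0.1390·18 + 0.1341·31 + 0.0983·88 + 0.0602·10 = 69.4468
  x_1 = 0.1152·31 + 1.0949·59 + 0.0442·95 + 0.1486·20 + 0.1217·18 + 0.0693·31 + 0.0847·88 + 0.0670·10 = 87.8059
  x_2 = 0.0988·31 + 0.0408·59 + 1.0832·95 + 0.1252·20 + 0.0826·18 + 0.0662·31 + 0.1451·88 + 0.0731·10 = 127.9122
  x_3 = 0.1688·31 + 0.0932·59 + 0.1173·95 + 1.1530·20 + 0.0827·18 + 0.1265·31 + 0.1626·88 + 0.1161·10 = 65.8143
  x_4 = 0.1454·31 + 0.0949·59 + 0.0649·95 + 0.1157·20 + 1.0666·18 + 0.0524·31 + 0.0855·88 + 0.1128·10 = 48.0657
  x_5 = 0.0482·31 + 0.0352·59 + 0.0544·95 + 0.0875·20 + 0.0721·18 + 1.1249·31 + 0.0650·88 + 0.1012·10 = 53.3932
  x_6 = 0.0744·31 + 0.0686·59 + 0.0565·95 + 0.1006·20 + 0.1333·18 + 0.0376·31 + 1.0865·88 + 0.0504·10 = 113.4107
  x_7 = 0.1674·31 + 0.1235·59 + 0.0736·95 + 0.1211·20 + 0.1392·18 + 0.1438·31 + 0.1257·88 + 1.0970·10 = 50.8892
Output multipliers (column sums of L):
  Mining: 1.9734
  Textiles: 1.6244
  Finance: 1.6225
  Healthcare: 1.9123
  Services: 1.8372
  Construction: 1.7547
  Energy: 1.8534
  Manufacturing: 1.6777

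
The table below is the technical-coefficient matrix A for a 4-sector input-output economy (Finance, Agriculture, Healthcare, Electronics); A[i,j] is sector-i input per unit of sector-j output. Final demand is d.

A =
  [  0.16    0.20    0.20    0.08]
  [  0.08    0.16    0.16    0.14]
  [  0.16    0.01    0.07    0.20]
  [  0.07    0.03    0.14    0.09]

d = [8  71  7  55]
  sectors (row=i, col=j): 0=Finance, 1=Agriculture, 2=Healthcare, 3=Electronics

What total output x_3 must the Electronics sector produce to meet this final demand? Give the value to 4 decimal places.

72.9040

Form M = I − A:
  [  0.84   -0.20   -0.20   -0.08]
  [ -0.08    0.84   -0.16   -0.14]
  [ -0.16   -0.01    0.93   -0.20]
  [ -0.07   -0.03   -0.14    0.91]
Leontief inverse L = M⁻¹:
  [  1.3139    0.3262    0.3760    0.2483]
  [  0.1992    1.2513    0.2997    0.2759]
  [  0.2599    0.0867    1.1909    0.2979]
  [  0.1476    0.0797    0.2220    1.1729]
Total output x = L · d:
  x_0 = 1.3139·8 + 0.3262·71 + 0.3760·7 + 0.2483·55 = 49.9597
  x_1 = 0.1992·8 + 1.2513·71 + 0.2997·7 + 0.2759·55 = 107.7104
  x_2 = 0.2599·8 + 0.0867·71 + 1.1909·7 + 0.2979·55 = 32.9586
  x_3 = 0.1476·8 + 0.0797·71 + 0.2220·7 + 1.1729·55 = 72.9040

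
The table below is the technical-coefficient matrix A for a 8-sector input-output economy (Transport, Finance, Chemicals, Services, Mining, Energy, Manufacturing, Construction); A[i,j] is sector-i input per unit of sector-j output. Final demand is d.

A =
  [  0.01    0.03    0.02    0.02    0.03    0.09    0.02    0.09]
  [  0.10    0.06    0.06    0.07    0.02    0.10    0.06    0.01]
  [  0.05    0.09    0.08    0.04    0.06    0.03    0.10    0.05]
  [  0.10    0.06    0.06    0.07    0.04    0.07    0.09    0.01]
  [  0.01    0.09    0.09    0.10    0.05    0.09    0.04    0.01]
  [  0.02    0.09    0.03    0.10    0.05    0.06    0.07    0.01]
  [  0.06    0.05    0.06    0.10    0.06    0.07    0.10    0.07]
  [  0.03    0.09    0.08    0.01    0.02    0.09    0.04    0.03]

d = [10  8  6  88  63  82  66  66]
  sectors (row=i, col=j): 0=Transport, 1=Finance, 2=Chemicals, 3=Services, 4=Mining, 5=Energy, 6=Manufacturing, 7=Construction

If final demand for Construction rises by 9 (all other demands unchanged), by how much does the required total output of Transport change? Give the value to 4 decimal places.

0.9559

Form M = I − A:
  [  0.99   -0.03   -0.02   -0.02   -0.03   -0.09   -0.02   -0.09]
  [ -0.10    0.94   -0.06   -0.07   -0.02   -0.10   -0.06   -0.01]
  [ -0.05   -0.09    0.92   -0.04   -0.06   -0.03   -0.10   -0.05]
  [ -0.10   -0.06   -0.06    0.93   -0.04   -0.07   -0.09   -0.01]
  [ -0.01   -0.09   -0.09   -0.10    0.95   -0.09   -0.04   -0.01]
  [ -0.02   -0.09   -0.03   -0.10   -0.05    0.94   -0.07   -0.01]
  [ -0.06   -0.05   -0.06   -0.10   -0.06   -0.07    0.90   -0.07]
  [ -0.03   -0.09   -0.08   -0.01   -0.02   -0.09   -0.04    0.97]
Leontief inverse L = M⁻¹:
  [  1.0358    0.0727    0.0534    0.0572    0.0528    0.1323    0.0569    0.1062]
  [  0.1439    1.1186    0.1070    0.1291    0.0574    0.1643    0.1198    0.0427]
  [  0.0990    0.1546    1.1370    0.1028    0.1000    0.0998    0.1651    0.0844]
  [  0.1465    0.1210    0.1112    1.1327    0.0798    0.1382    0.1533    0.0456]
  [  0.0612    0.1546    0.1439    0.1648    1.0895    0.1549    0.1062    0.0369]
  [  0.0671    0.1454    0.0776    0.1595    0.0846    1.1211    0.1283    0.0351]
  [  0.1145    0.1234    0.1228    0.1717    0.1054    0.1486    1.1737    0.1073]
  [  0.0673    0.1418    0.1217    0.0592    0.0507    0.1423    0.0906    1.0540]
Total output x = L · d:
  x_0 = 1.0358·10 + 0.0727·8 + 0.0534·6 + 0.0572·88 + 0.0528·63 + 0.1323·82 + 0.0569·66 + 0.1062·66 = 41.2395
  x_1 = 0.1439·10 + 1.1186·8 + 0.1070·6 + 0.1291·88 + 0.0574·63 + 0.1643·82 + 0.1198·66 + 0.0427·66 = 50.1976
  x_2 = 0.0990·10 + 0.1546·8 + 1.1370·6 + 0.1028·88 + 0.1000·63 + 0.0998·82 + 0.1651·66 + 0.0844·66 = 49.0479
  x_3 = 0.1465·10 + 0.1210·8 + 0.1112·6 + 1.1327·88 + 0.0798·63 + 0.1382·82 + 0.1533·66 + 0.0456·66 = 132.2666
  x_4 = 0.0612·10 + 0.1546·8 + 0.1439·6 + 0.1648·88 + 1.0895·63 + 0.1549·82 + 0.1062·66 + 0.0369·66 = 108.0007
  x_5 = 0.0671·10 + 0.1454·8 + 0.0776·6 + 0.1595·88 + 0.0846·63 + 1.1211·82 + 0.1283·66 + 0.0351·66 = 124.3792
  x_6 = 0.1145·10 + 0.1234·8 + 0.1228·6 + 0.1717·88 + 0.1054·63 + 0.1486·82 + 1.1737·66 + 0.1073·66 = 121.3457
  x_7 = 0.0673·10 + 0.1418·8 + 0.1217·6 + 0.0592·88 + 0.0507·63 + 0.1423·82 + 0.0906·66 + 1.0540·66 = 98.1541
Δx_0 = L[0,7] · Δd_7 = 0.1062 · 9 = 0.9559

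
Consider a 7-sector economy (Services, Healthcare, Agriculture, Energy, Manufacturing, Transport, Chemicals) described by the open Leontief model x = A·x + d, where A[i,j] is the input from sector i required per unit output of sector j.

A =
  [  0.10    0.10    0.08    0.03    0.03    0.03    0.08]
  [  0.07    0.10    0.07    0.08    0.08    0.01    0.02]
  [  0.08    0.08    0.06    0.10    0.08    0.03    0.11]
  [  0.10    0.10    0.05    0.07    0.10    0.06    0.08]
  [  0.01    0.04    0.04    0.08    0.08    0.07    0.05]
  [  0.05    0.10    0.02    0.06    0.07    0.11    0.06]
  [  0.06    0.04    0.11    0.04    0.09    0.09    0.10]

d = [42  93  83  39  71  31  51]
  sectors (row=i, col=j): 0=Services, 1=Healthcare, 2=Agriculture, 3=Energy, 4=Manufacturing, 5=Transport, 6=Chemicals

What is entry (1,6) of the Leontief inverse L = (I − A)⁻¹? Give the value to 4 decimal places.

L[1,6] = 0.0751

Form M = I − A:
  [  0.90   -0.10   -0.08   -0.03   -0.03   -0.03   -0.08]
  [ -0.07    0.90   -0.07   -0.08   -0.08   -0.01   -0.02]
  [ -0.08   -0.08    0.94   -0.10   -0.08   -0.03   -0.11]
  [ -0.10   -0.10   -0.05    0.93   -0.10   -0.06   -0.08]
  [ -0.01   -0.04   -0.04   -0.08    0.92   -0.07   -0.05]
  [ -0.05   -0.10   -0.02   -0.06   -0.07    0.89   -0.06]
  [ -0.06   -0.04   -0.11   -0.04   -0.09   -0.09    0.90]
Leontief inverse L = M⁻¹:
  [  1.1606    0.1693    0.1380    0.0857    0.0933    0.0731    0.1415]
  [  0.1258    1.1660    0.1207    0.1360    0.1419    0.0493    0.0751]
  [  0.1502    0.1605    1.1277    0.1672    0.1598    0.0874    0.1843]
  [  0.1699    0.1836    0.1167    1.1387    0.1793    0.1180    0.1525]
  [  0.0543    0.0950    0.0808    0.1279    1.1362    0.1136    0.0989]
  [  0.1069    0.1719    0.0725    0.1179    0.1375    1.1623    0.1178]
  [  0.1250    0.1176    0.1729    0.1074    0.1674    0.1506    1.1749]
Total output x = L · d:
  x_0 = 1.1606·42 + 0.1693·93 + 0.1380·83 + 0.0857·39 + 0.0933·71 + 0.0731·31 + 0.1415·51 = 95.3893
  x_1 = 0.1258·42 + 1.1660·93 + 0.1207·83 + 0.1360·39 + 0.1419·71 + 0.0493·31 + 0.0751·51 = 144.4761
  x_2 = 0.1502·42 + 0.1605·93 + 1.1277·83 + 0.1672·39 + 0.1598·71 + 0.0874·31 + 0.1843·51 = 144.8074
  x_3 = 0.1699·42 + 0.1836·93 + 0.1167·83 + 1.1387·39 + 0.1793·71 + 0.1180·31 + 0.1525·51 = 102.4744
  x_4 = 0.0543·42 + 0.0950·93 + 0.0808·83 + 0.1279·39 + 1.1362·71 + 0.1136·31 + 0.0989·51 = 112.0496
  x_5 = 0.1069·42 + 0.1719·93 + 0.0725·83 + 0.1179·39 + 0.1375·71 + 1.1623·31 + 0.1178·51 = 82.8953
  x_6 = 0.1250·42 + 0.1176·93 + 0.1729·83 + 0.1074·39 + 0.1674·71 + 0.1506·31 + 1.1749·51 = 111.1947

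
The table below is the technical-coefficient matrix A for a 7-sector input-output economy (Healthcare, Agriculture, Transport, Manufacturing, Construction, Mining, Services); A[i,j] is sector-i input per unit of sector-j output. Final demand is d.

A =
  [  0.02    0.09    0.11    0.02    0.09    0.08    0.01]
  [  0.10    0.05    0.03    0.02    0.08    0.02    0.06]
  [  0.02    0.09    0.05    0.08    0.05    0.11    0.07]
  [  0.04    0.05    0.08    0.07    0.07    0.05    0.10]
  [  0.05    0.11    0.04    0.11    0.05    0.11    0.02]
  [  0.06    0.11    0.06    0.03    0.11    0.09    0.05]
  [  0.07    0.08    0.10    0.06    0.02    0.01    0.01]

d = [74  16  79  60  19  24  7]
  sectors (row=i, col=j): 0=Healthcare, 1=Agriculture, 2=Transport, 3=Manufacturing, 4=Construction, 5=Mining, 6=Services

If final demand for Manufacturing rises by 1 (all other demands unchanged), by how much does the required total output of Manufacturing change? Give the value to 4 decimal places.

1.1177

Form M = I − A:
  [  0.98   -0.09   -0.11   -0.02   -0.09   -0.08   -0.01]
  [ -0.10    0.95   -0.03   -0.02   -0.08   -0.02   -0.06]
  [ -0.02   -0.09    0.95   -0.08   -0.05   -0.11   -0.07]
  [ -0.04   -0.05   -0.08    0.93   -0.07   -0.05   -0.10]
  [ -0.05   -0.11   -0.04   -0.11    0.95   -0.11   -0.02]
  [ -0.06   -0.11   -0.06   -0.03   -0.11    0.91   -0.05]
  [ -0.07   -0.08   -0.10   -0.06   -0.02   -0.01    0.99]
Leontief inverse L = M⁻¹:
  [  1.0609    0.1546    0.1527    0.0636    0.1430    0.1364    0.0471]
  [  0.1325    1.1036    0.0729    0.0548    0.1225    0.0635    0.0846]
  [  0.0673    0.1583    1.1026    0.1250    0.1083    0.1638    0.1113]
  [  0.0827    0.1171    0.1336    1.1177    0.1220    0.1037    0.1380]
  [  0.0985    0.1805    0.0946    0.1556    1.1144    0.1680    0.0653]
  [  0.1106    0.1868    0.1151    0.0798    0.1736    1.1530    0.0904]
  [  0.1006    0.1287    0.1392    0.0932    0.0626    0.0526    1.0421]
Total output x = L · d:
  x_0 = 1.0609·74 + 0.1546·16 + 0.1527·79 + 0.0636·60 + 0.1430·19 + 0.1364·24 + 0.0471·7 = 103.1837
  x_1 = 0.1325·74 + 1.1036·16 + 0.0729·79 + 0.0548·60 + 0.1225·19 + 0.0635·24 + 0.0846·7 = 40.9565
  x_2 = 0.0673·74 + 0.1583·16 + 1.1026·79 + 0.1250·60 + 0.1083·19 + 0.1638·24 + 0.1113·7 = 108.8785
  x_3 = 0.0827·74 + 0.1171·16 + 0.1336·79 + 1.1177·60 + 0.1220·19 + 0.1037·24 + 0.1380·7 = 91.3857
  x_4 = 0.0985·74 + 0.1805·16 + 0.0946·79 + 0.1556·60 + 1.1144·19 + 0.1680·24 + 0.0653·7 = 52.6535
  x_5 = 0.1106·74 + 0.1868·16 + 0.1151·79 + 0.0798·60 + 0.1736·19 + 1.1530·24 + 0.0904·7 = 56.6537
  x_6 = 0.1006·74 + 0.1287·16 + 0.1392·79 + 0.0932·60 + 0.0626·19 + 0.0526·24 + 1.0421·7 = 35.8485
Δx_3 = L[3,3] · Δd_3 = 1.1177 · 1 = 1.1177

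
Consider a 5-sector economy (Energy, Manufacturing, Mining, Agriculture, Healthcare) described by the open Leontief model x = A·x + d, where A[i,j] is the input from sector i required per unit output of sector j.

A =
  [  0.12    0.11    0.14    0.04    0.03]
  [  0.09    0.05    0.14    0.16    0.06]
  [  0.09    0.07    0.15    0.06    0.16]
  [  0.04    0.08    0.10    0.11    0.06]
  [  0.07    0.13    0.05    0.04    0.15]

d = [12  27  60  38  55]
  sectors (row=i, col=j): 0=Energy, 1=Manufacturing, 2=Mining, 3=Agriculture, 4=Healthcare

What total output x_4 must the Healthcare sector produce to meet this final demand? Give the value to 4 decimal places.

87.3720

Form M = I − A:
  [  0.88   -0.11   -0.14   -0.04   -0.03]
  [ -0.09    0.95   -0.14   -0.16   -0.06]
  [ -0.09   -0.07    0.85   -0.06   -0.16]
  [ -0.04   -0.08   -0.10    0.89   -0.06]
  [ -0.07   -0.13   -0.05   -0.04    0.85]
Leontief inverse L = M⁻¹:
  [  1.1934    0.1802    0.2453    0.1074    0.1086]
  [  0.1636    1.1300    0.2494    0.2340    0.1490]
  [  0.1727    0.1605    1.2626    0.1336    0.2645]
  [  0.0970    0.1414    0.1848    1.1717    0.1309]
  [  0.1380    0.2038    0.1413    0.1076    1.2299]
Total output x = L · d:
  x_0 = 1.1934·12 + 0.1802·27 + 0.2453·60 + 0.1074·38 + 0.1086·55 = 43.9557
  x_1 = 0.1636·12 + 1.1300·27 + 0.2494·60 + 0.2340·38 + 0.1490·55 = 64.5227
  x_2 = 0.1727·12 + 0.1605·27 + 1.2626·60 + 0.1336·38 + 0.2645·55 = 101.7883
  x_3 = 0.0970·12 + 0.1414·27 + 0.1848·60 + 1.1717·38 + 0.1309·55 = 67.7991
  x_4 = 0.1380·12 + 0.2038·27 + 0.1413·60 + 0.1076·38 + 1.2299·55 = 87.3720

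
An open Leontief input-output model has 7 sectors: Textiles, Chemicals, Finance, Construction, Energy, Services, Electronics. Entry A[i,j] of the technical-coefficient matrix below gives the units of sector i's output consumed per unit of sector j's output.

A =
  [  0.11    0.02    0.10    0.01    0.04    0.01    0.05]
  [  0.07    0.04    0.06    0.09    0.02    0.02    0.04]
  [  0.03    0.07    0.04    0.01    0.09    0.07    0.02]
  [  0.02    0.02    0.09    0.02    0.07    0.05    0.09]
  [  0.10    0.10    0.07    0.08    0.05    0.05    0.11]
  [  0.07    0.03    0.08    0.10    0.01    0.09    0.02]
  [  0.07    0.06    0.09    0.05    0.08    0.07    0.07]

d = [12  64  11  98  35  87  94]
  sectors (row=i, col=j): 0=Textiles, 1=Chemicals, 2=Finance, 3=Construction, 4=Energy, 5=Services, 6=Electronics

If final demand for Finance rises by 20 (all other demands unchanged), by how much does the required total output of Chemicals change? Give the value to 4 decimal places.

2.0481

Form M = I − A:
  [  0.89   -0.02   -0.10   -0.01   -0.04   -0.01   -0.05]
  [ -0.07    0.96   -0.06   -0.09   -0.02   -0.02   -0.04]
  [ -0.03   -0.07    0.96   -0.01   -0.09   -0.07   -0.02]
  [ -0.02   -0.02   -0.09    0.98   -0.07   -0.05   -0.09]
  [ -0.10   -0.10   -0.07   -0.08    0.95   -0.05   -0.11]
  [ -0.07   -0.03   -0.08   -0.10   -0.01    0.91   -0.02]
  [ -0.07   -0.06   -0.09   -0.05   -0.08   -0.07    0.93]
Leontief inverse L = M⁻¹:
  [  1.1501    0.0485    0.1415    0.0313    0.0722    0.0364    0.0793]
  [  0.1048    1.0650    0.1024    0.1126    0.0514    0.0470    0.0716]
  [  0.0701    0.0995    1.0807    0.0430    0.1160    0.0988    0.0513]
  [  0.0608    0.0544    0.1347    1.0511    0.1053    0.0853    0.1245]
  [  0.1627    0.1439    0.1409    0.1241    1.0997    0.0955    0.1621]
  [  0.1093    0.0574    0.1289    0.1288    0.0438    1.1248    0.0530]
  [  0.1256    0.1016    0.1509    0.0907    0.1235    0.1128    1.1154]
Total output x = L · d:
  x_0 = 1.1501·12 + 0.0485·64 + 0.1415·11 + 0.0313·98 + 0.0722·35 + 0.0364·87 + 0.0793·94 = 34.6801
  x_1 = 0.1048·12 + 1.0650·64 + 0.1024·11 + 0.1126·98 + 0.0514·35 + 0.0470·87 + 0.0716·94 = 94.1862
  x_2 = 0.0701·12 + 0.0995·64 + 1.0807·11 + 0.0430·98 + 0.1160·35 + 0.0988·87 + 0.0513·94 = 40.7902
  x_3 = 0.0608·12 + 0.0544·64 + 0.1347·11 + 1.0511·98 + 0.1053·35 + 0.0853·87 + 0.1245·94 = 131.5108
  x_4 = 0.1627·12 + 0.1439·64 + 0.1409·11 + 0.1241·98 + 1.0997·35 + 0.0955·87 + 0.1621·94 = 86.9076
  x_5 = 0.1093·12 + 0.0574·64 + 0.1289·11 + 0.1288·98 + 0.0438·35 + 1.1248·87 + 0.0530·94 = 123.3928
  x_6 = 0.1256·12 + 0.1016·64 + 0.1509·11 + 0.0907·98 + 0.1235·35 + 0.1128·87 + 1.1154·94 = 137.5436
Δx_1 = L[1,2] · Δd_2 = 0.1024 · 20 = 2.0481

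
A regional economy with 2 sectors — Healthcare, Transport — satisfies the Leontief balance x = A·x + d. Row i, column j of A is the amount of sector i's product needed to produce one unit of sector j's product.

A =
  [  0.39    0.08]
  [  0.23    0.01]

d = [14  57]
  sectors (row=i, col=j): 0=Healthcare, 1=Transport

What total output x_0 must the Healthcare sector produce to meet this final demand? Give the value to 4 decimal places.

Form M = I − A:
  [  0.61   -0.08]
  [ -0.23    0.99]
Leontief inverse L = M⁻¹:
  [  1.6909    0.1366]
  [  0.3928    1.0418]
Total output x = L · d:
  x_0 = 1.6909·14 + 0.1366·57 = 31.4603
  x_1 = 0.3928·14 + 1.0418·57 = 64.8847

31.4603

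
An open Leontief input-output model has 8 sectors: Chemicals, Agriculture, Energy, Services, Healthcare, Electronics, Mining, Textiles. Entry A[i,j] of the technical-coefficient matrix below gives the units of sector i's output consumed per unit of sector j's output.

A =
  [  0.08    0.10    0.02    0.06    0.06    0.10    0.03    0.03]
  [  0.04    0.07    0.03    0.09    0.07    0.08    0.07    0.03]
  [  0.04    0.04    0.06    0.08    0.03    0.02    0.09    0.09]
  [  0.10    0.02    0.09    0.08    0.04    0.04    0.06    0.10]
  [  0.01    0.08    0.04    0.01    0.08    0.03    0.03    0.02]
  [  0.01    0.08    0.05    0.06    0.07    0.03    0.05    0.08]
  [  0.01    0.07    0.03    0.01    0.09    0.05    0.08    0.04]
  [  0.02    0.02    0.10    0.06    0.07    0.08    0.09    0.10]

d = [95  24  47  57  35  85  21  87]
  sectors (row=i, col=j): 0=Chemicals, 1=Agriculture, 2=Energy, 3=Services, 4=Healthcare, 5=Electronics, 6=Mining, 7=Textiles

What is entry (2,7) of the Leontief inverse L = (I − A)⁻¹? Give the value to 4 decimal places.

L[2,7] = 0.1438

Form M = I − A:
  [  0.92   -0.10   -0.02   -0.06   -0.06   -0.10   -0.03   -0.03]
  [ -0.04    0.93   -0.03   -0.09   -0.07   -0.08   -0.07   -0.03]
  [ -0.04   -0.04    0.94   -0.08   -0.03   -0.02   -0.09   -0.09]
  [ -0.10   -0.02   -0.09    0.92   -0.04   -0.04   -0.06   -0.10]
  [ -0.01   -0.08   -0.04   -0.01    0.92   -0.03   -0.03   -0.02]
  [ -0.01   -0.08   -0.05   -0.06   -0.07    0.97   -0.05   -0.08]
  [ -0.01   -0.07   -0.03   -0.01   -0.09   -0.05    0.92   -0.04]
  [ -0.02   -0.02   -0.10   -0.06   -0.07   -0.08   -0.09    0.90]
Leontief inverse L = M⁻¹:
  [  1.1140    0.1555    0.0632    0.1104    0.1166    0.1479    0.0812    0.0803]
  [  0.0728    1.1218    0.0751    0.1372    0.1262    0.1242    0.1229    0.0819]
  [  0.0717    0.0847    1.1069    0.1253    0.0827    0.0643    0.1455    0.1438]
  [  0.1400    0.0751    0.1446    1.1352    0.1005    0.0934    0.1228    0.1638]
  [  0.0264    0.1130    0.0654    0.0381    1.1151    0.0566    0.0625    0.0480]
  [  0.0375    0.1231    0.0936    0.1032    0.1205    1.0707    0.1012    0.1285]
  [  0.0284    0.1116    0.0623    0.0422    0.1361    0.0834    1.1216    0.0759]
  [  0.0519    0.0737    0.1553    0.1115    0.1323    0.1273    0.1549    1.1644]
Total output x = L · d:
  x_0 = 1.1140·95 + 0.1555·24 + 0.0632·47 + 0.1104·57 + 0.1166·35 + 0.1479·85 + 0.0812·21 + 0.0803·87 = 144.1649
  x_1 = 0.0728·95 + 1.1218·24 + 0.0751·47 + 0.1372·57 + 0.1262·35 + 0.1242·85 + 0.1229·21 + 0.0819·87 = 69.8683
  x_2 = 0.0717·95 + 0.0847·24 + 1.1069·47 + 0.1253·57 + 0.0827·35 + 0.0643·85 + 0.1455·21 + 0.1438·87 = 91.9464
  x_3 = 0.1400·95 + 0.0751·24 + 0.1446·47 + 1.1352·57 + 0.1005·35 + 0.0934·85 + 0.1228·21 + 0.1638·87 = 114.8838
  x_4 = 0.0264·95 + 0.1130·24 + 0.0654·47 + 0.0381·57 + 1.1151·35 + 0.0566·85 + 0.0625·21 + 0.0480·87 = 59.7897
  x_5 = 0.0375·95 + 0.1231·24 + 0.0936·47 + 0.1032·57 + 0.1205·35 + 1.0707·85 + 0.1012·21 + 0.1285·87 = 125.3315
  x_6 = 0.0284·95 + 0.1116·24 + 0.0623·47 + 0.0422·57 + 0.1361·35 + 0.0834·85 + 1.1216·21 + 0.0759·87 = 52.7193
  x_7 = 0.0519·95 + 0.0737·24 + 0.1553·47 + 0.1115·57 + 0.1323·35 + 0.1273·85 + 0.1549·21 + 1.1644·87 = 140.3610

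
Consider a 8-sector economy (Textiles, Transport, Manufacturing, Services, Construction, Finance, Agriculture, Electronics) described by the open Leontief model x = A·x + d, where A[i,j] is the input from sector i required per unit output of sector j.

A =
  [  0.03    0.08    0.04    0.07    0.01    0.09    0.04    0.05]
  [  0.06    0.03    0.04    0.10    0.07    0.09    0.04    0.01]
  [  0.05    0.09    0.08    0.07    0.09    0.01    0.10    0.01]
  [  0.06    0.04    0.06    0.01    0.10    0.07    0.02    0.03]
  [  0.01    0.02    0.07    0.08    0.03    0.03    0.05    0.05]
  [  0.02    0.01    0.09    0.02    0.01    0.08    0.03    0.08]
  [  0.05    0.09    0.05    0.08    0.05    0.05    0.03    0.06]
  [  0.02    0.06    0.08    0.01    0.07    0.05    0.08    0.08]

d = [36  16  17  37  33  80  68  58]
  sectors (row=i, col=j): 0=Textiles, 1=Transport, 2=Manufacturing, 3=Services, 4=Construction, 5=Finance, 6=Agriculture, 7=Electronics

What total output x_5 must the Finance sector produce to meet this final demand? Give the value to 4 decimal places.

107.1699

Form M = I − A:
  [  0.97   -0.08   -0.04   -0.07   -0.01   -0.09   -0.04   -0.05]
  [ -0.06    0.97   -0.04   -0.10   -0.07   -0.09   -0.04   -0.01]
  [ -0.05   -0.09    0.92   -0.07   -0.09   -0.01   -0.10   -0.01]
  [ -0.06   -0.04   -0.06    0.99   -0.10   -0.07   -0.02   -0.03]
  [ -0.01   -0.02   -0.07   -0.08    0.97   -0.03   -0.05   -0.05]
  [ -0.02   -0.01   -0.09   -0.02   -0.01    0.92   -0.03   -0.08]
  [ -0.05   -0.09   -0.05   -0.08   -0.05   -0.05    0.97   -0.06]
  [ -0.02   -0.06   -0.08   -0.01   -0.07   -0.05   -0.08    0.92]
Leontief inverse L = M⁻¹:
  [  1.0576    0.1138    0.0857    0.1057    0.0490    0.1336    0.0728    0.0821]
  [  0.0875    1.0651    0.0883    0.1378    0.1085    0.1341    0.0728    0.0441]
  [  0.0853    0.1366    1.1325    0.1242    0.1397    0.0581    0.1411    0.0443]
  [  0.0822    0.0722    0.1037    1.0483    0.1320    0.1065    0.0538    0.0605]
  [  0.0336    0.0522    0.1090    0.1100    1.0667    0.0612    0.0802    0.0757]
  [  0.0413    0.0426    0.1317    0.0487    0.0433    1.1111    0.0636    0.1089]
  [  0.0807    0.1289    0.1001    0.1227    0.0949    0.0972    1.0681    0.0941]
  [  0.0488    0.1021    0.1314    0.0552    0.1135    0.0914    0.1216    1.1160]
Total output x = L · d:
  x_0 = 1.0576·36 + 0.1138·16 + 0.0857·17 + 0.1057·37 + 0.0490·33 + 0.1336·80 + 0.0728·68 + 0.0821·58 = 67.2765
  x_1 = 0.0875·36 + 1.0651·16 + 0.0883·17 + 0.1378·37 + 0.1085·33 + 0.1341·80 + 0.0728·68 + 0.0441·58 = 48.6112
  x_2 = 0.0853·36 + 0.1366·16 + 1.1325·17 + 0.1242·37 + 0.1397·33 + 0.0581·80 + 0.1411·68 + 0.0443·58 = 50.5320
  x_3 = 0.0822·36 + 0.0722·16 + 0.1037·17 + 1.0483·37 + 0.1320·33 + 0.1065·80 + 0.0538·68 + 0.0605·58 = 64.7083
  x_4 = 0.0336·36 + 0.0522·16 + 0.1090·17 + 0.1100·37 + 1.0667·33 + 0.0612·80 + 0.0802·68 + 0.0757·58 = 57.9074
  x_5 = 0.0413·36 + 0.0426·16 + 0.1317·17 + 0.0487·37 + 0.0433·33 + 1.1111·80 + 0.0636·68 + 0.1089·58 = 107.1699
  x_6 = 0.0807·36 + 0.1289·16 + 0.1001·17 + 0.1227·37 + 0.0949·33 + 0.0972·80 + 1.0681·68 + 0.0941·58 = 100.2052
  x_7 = 0.0488·36 + 0.1021·16 + 0.1314·17 + 0.0552·37 + 0.1135·33 + 0.0914·80 + 0.1216·68 + 1.1160·58 = 91.7177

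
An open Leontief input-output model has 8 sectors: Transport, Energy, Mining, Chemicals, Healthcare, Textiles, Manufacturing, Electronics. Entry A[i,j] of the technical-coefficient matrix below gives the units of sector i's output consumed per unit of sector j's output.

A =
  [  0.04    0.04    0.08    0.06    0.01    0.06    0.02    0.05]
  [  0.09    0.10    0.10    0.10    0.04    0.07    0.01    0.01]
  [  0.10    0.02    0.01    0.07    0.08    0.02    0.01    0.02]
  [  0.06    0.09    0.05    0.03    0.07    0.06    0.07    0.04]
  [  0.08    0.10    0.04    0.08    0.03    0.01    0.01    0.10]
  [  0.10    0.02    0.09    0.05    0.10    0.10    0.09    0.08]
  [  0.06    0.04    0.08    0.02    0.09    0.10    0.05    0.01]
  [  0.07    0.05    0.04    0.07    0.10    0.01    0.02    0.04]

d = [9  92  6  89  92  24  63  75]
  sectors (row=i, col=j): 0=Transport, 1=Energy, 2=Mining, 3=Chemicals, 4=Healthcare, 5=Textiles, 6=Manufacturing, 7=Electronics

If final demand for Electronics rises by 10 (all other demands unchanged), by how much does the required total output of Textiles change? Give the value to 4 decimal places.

Form M = I − A:
  [  0.96   -0.04   -0.08   -0.06   -0.01   -0.06   -0.02   -0.05]
  [ -0.09    0.90   -0.10   -0.10   -0.04   -0.07   -0.01   -0.01]
  [ -0.10   -0.02    0.99   -0.07   -0.08   -0.02   -0.01   -0.02]
  [ -0.06   -0.09   -0.05    0.97   -0.07   -0.06   -0.07   -0.04]
  [ -0.08   -0.10   -0.04   -0.08    0.97   -0.01   -0.01   -0.10]
  [ -0.10   -0.02   -0.09   -0.05   -0.10    0.90   -0.09   -0.08]
  [ -0.06   -0.04   -0.08   -0.02   -0.09   -0.10    0.95   -0.01]
  [ -0.07   -0.05   -0.04   -0.07   -0.10   -0.01   -0.02    0.96]
Leontief inverse L = M⁻¹:
  [  1.0898    0.0752    0.1180    0.0994    0.0530    0.0940    0.0434    0.0780]
  [  0.1617    1.1558    0.1582    0.1592    0.0956    0.1212    0.0425    0.0509]
  [  0.1408    0.0576    1.0460    0.1060    0.1107    0.0492    0.0293    0.0501]
  [  0.1250    0.1409    0.1048    1.0840    0.1222    0.1070    0.0982    0.0780]
  [  0.1384    0.1510    0.0892    0.1322    1.0774    0.0490    0.0340    0.1328]
  [  0.1843    0.0815    0.1573    0.1175    0.1721    1.1589    0.1295    0.1345]
  [  0.1239    0.0851    0.1303    0.0708    0.1409    0.1445    1.0790    0.0510]
  [  0.1218    0.0967    0.0817    0.1155    0.1393    0.0432    0.0411    1.0741]
Total output x = L · d:
  x_0 = 1.0898·9 + 0.0752·92 + 0.1180·6 + 0.0994·89 + 0.0530·92 + 0.0940·24 + 0.0434·63 + 0.0780·75 = 42.0040
  x_1 = 0.1617·9 + 1.1558·92 + 0.1582·6 + 0.1592·89 + 0.0956·92 + 0.1212·24 + 0.0425·63 + 0.0509·75 = 141.1032
  x_2 = 0.1408·9 + 0.0576·92 + 1.0460·6 + 0.1060·89 + 0.1107·92 + 0.0492·24 + 0.0293·63 + 0.0501·75 = 39.2415
  x_3 = 0.1250·9 + 0.1409·92 + 0.1048·6 + 1.0840·89 + 0.1222·92 + 0.1070·24 + 0.0982·63 + 0.0780·75 = 137.0370
  x_4 = 0.1384·9 + 0.1510·92 + 0.0892·6 + 0.1322·89 + 1.0774·92 + 0.0490·24 + 0.0340·63 + 0.1328·75 = 139.8417
  x_5 = 0.1843·9 + 0.0815·92 + 0.1573·6 + 0.1175·89 + 0.1721·92 + 1.1589·24 + 0.1295·63 + 0.1345·75 = 82.4389
  x_6 = 0.1239·9 + 0.0851·92 + 0.1303·6 + 0.0708·89 + 0.1409·92 + 0.1445·24 + 1.0790·63 + 0.0510·75 = 104.2649
  x_7 = 0.1218·9 + 0.0967·92 + 0.0817·6 + 0.1155·89 + 0.1393·92 + 0.0432·24 + 0.0411·63 + 1.0741·75 = 117.7620
Δx_5 = L[5,7] · Δd_7 = 0.1345 · 10 = 1.3446

1.3446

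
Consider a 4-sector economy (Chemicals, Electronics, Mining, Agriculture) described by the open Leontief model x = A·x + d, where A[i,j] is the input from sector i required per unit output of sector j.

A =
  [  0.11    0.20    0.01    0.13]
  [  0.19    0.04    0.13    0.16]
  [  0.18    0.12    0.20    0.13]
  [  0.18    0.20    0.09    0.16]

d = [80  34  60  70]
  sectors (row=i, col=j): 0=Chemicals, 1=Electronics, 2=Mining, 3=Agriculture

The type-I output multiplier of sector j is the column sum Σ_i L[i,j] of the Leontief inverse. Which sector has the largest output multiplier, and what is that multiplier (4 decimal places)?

Chemicals (2.4596)

Form M = I − A:
  [  0.89   -0.20   -0.01   -0.13]
  [ -0.19    0.96   -0.13   -0.16]
  [ -0.18   -0.12    0.80   -0.13]
  [ -0.18   -0.20   -0.09    0.84]
Leontief inverse L = M⁻¹:
  [  1.2715    0.3352    0.1014    0.2763]
  [  0.3745    1.2177    0.2393    0.3269]
  [  0.4081    0.3225    1.3449    0.3327]
  [  0.4054    0.3963    0.2228    1.3632]
Total output x = L · d:
  x_0 = 1.2715·80 + 0.3352·34 + 0.1014·60 + 0.2763·70 = 138.5485
  x_1 = 0.3745·80 + 1.2177·34 + 0.2393·60 + 0.3269·70 = 108.6083
  x_2 = 0.4081·80 + 0.3225·34 + 1.3449·60 + 0.3327·70 = 147.6027
  x_3 = 0.4054·80 + 0.3963·34 + 0.2228·60 + 1.3632·70 = 154.6960
Output multipliers (column sums of L):
  Chemicals: 2.4596
  Electronics: 2.2716
  Mining: 1.9085
  Agriculture: 2.2992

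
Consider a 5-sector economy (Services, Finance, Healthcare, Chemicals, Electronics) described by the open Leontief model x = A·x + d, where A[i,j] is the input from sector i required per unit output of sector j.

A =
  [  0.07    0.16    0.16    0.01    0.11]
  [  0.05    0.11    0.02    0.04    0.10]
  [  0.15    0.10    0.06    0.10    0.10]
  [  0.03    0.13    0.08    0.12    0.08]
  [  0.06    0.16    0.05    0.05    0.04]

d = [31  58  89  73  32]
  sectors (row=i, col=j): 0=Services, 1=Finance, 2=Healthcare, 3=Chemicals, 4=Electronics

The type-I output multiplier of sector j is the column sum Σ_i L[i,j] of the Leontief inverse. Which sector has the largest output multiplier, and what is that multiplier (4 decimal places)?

Form M = I − A:
  [  0.93   -0.16   -0.16   -0.01   -0.11]
  [ -0.05    0.89   -0.02   -0.04   -0.10]
  [ -0.15   -0.10    0.94   -0.10   -0.10]
  [ -0.03   -0.13   -0.08    0.88   -0.08]
  [ -0.06   -0.16   -0.05   -0.05    0.96]
Leontief inverse L = M⁻¹:
  [  1.1384    0.2710    0.2146    0.0602    0.1860]
  [  0.0835    1.1804    0.0528    0.0688    0.1438]
  [  0.2096    0.2179    1.1263    0.1503    0.1766]
  [  0.0793    0.2250    0.1255    1.1699    0.1431]
  [  0.1001    0.2367    0.0874    0.0840    1.0939]
Total output x = L · d:
  x_0 = 1.1384·31 + 0.2710·58 + 0.2146·89 + 0.0602·73 + 0.1860·32 = 80.4515
  x_1 = 0.0835·31 + 1.1804·58 + 0.0528·89 + 0.0688·73 + 0.1438·32 = 85.3750
  x_2 = 0.2096·31 + 0.2179·58 + 1.1263·89 + 0.1503·73 + 0.1766·32 = 136.0056
  x_3 = 0.0793·31 + 0.2250·58 + 0.1255·89 + 1.1699·73 + 0.1431·32 = 116.6508
  x_4 = 0.1001·31 + 0.2367·58 + 0.0874·89 + 0.0840·73 + 1.0939·32 = 65.7499
Output multipliers (column sums of L):
  Services: 1.6109
  Finance: 2.1311
  Healthcare: 1.6066
  Chemicals: 1.5332
  Electronics: 1.7433

Finance (2.1311)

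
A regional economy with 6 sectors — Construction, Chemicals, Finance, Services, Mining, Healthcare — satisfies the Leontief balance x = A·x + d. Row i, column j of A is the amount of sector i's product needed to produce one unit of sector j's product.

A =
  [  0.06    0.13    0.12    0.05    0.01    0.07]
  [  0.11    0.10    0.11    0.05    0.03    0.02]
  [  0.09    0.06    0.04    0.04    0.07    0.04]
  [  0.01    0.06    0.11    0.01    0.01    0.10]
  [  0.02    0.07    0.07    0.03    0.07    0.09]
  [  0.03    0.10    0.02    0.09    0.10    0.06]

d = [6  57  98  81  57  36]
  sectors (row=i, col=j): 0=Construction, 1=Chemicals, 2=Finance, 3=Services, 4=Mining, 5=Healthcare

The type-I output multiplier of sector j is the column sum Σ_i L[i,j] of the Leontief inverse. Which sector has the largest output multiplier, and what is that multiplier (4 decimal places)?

Form M = I − A:
  [  0.94   -0.13   -0.12   -0.05   -0.01   -0.07]
  [ -0.11    0.90   -0.11   -0.05   -0.03   -0.02]
  [ -0.09   -0.06    0.96   -0.04   -0.07   -0.04]
  [ -0.01   -0.06   -0.11    0.99   -0.01   -0.10]
  [ -0.02   -0.07   -0.07   -0.03    0.93   -0.09]
  [ -0.03   -0.10   -0.02   -0.09   -0.10    0.94]
Leontief inverse L = M⁻¹:
  [  1.1085    0.1927    0.1757    0.0839    0.0438    0.1072]
  [  0.1558    1.1611    0.1672    0.0803    0.0588    0.0576]
  [  0.1219    0.1099    1.0854    0.0651    0.0952    0.0736]
  [  0.0412    0.1013    0.1409    1.0355    0.0389    0.1251]
  [  0.0523    0.1180    0.1095    0.0576    1.1017    0.1227]
  [  0.0640    0.1543    0.0716    0.1179    0.1306    1.1000]
Total output x = L · d:
  x_0 = 1.1085·6 + 0.1927·57 + 0.1757·98 + 0.0839·81 + 0.0438·57 + 0.1072·36 = 48.0052
  x_1 = 0.1558·6 + 1.1611·57 + 0.1672·98 + 0.0803·81 + 0.0588·57 + 0.0576·36 = 95.4290
  x_2 = 0.1219·6 + 0.1099·57 + 1.0854·98 + 0.0651·81 + 0.0952·57 + 0.0736·36 = 126.7189
  x_3 = 0.0412·6 + 0.1013·57 + 0.1409·98 + 1.0355·81 + 0.0389·57 + 0.1251·36 = 110.4244
  x_4 = 0.0523·6 + 0.1180·57 + 0.1095·98 + 0.0576·81 + 1.1017·57 + 0.1227·36 = 89.6496
  x_5 = 0.0640·6 + 0.1543·57 + 0.0716·98 + 0.1179·81 + 0.1306·57 + 1.1000·36 = 72.7879
Output multipliers (column sums of L):
  Construction: 1.5436
  Chemicals: 1.8373
  Finance: 1.7503
  Services: 1.4403
  Mining: 1.4689
  Healthcare: 1.5862

Chemicals (1.8373)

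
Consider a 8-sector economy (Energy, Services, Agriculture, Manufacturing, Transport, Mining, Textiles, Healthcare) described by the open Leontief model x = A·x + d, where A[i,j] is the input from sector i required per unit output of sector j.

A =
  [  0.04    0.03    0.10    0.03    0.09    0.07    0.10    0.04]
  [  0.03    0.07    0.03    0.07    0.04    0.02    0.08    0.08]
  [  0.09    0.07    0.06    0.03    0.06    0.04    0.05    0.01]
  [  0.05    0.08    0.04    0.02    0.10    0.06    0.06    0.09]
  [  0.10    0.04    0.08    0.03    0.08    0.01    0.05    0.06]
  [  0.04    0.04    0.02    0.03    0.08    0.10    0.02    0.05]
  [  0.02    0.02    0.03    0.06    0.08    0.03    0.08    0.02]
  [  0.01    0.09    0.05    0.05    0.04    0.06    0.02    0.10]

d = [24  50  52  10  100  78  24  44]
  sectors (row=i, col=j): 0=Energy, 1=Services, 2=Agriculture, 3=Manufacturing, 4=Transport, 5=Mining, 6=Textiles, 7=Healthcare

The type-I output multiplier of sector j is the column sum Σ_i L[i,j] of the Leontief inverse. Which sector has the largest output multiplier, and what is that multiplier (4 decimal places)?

Transport (1.9878)

Form M = I − A:
  [  0.96   -0.03   -0.10   -0.03   -0.09   -0.07   -0.10   -0.04]
  [ -0.03    0.93   -0.03   -0.07   -0.04   -0.02   -0.08   -0.08]
  [ -0.09   -0.07    0.94   -0.03   -0.06   -0.04   -0.05   -0.01]
  [ -0.05   -0.08   -0.04    0.98   -0.10   -0.06   -0.06   -0.09]
  [ -0.10   -0.04   -0.08   -0.03    0.92   -0.01   -0.05   -0.06]
  [ -0.04   -0.04   -0.02   -0.03   -0.08    0.90   -0.02   -0.05]
  [ -0.02   -0.02   -0.03   -0.06   -0.08   -0.03    0.92   -0.02]
  [ -0.01   -0.09   -0.05   -0.05   -0.04   -0.06   -0.02    0.90]
Leontief inverse L = M⁻¹:
  [  1.0852    0.0738    0.1449    0.0642    0.1518    0.1089    0.1488    0.0823]
  [  0.0616    1.1117    0.0657    0.1015    0.0903    0.0525    0.1223    0.1241]
  [  0.1266    0.1065    1.0998    0.0590    0.1118    0.0726    0.0953    0.0468]
  [  0.0914    0.1273    0.0853    1.0566    0.1590    0.0989    0.1084    0.1405]
  [  0.1409    0.0821    0.1264    0.0614    1.1361    0.0452    0.0983    0.1015]
  [  0.0728    0.0752    0.0539    0.0557    0.1272    1.1337    0.0545    0.0888]
  [  0.0506    0.0501    0.0606    0.0834    0.1241    0.0553    1.1146    0.0518]
  [  0.0426    0.1348    0.0846    0.0811    0.0875    0.0948    0.0580    1.1464]
Total output x = L · d:
  x_0 = 1.0852·24 + 0.0738·50 + 0.1449·52 + 0.0642·10 + 0.1518·100 + 0.1089·78 + 0.1488·24 + 0.0823·44 = 68.7802
  x_1 = 0.0616·24 + 1.1117·50 + 0.0657·52 + 0.1015·10 + 0.0903·100 + 0.0525·78 + 0.1223·24 + 0.1241·44 = 83.0139
  x_2 = 0.1266·24 + 0.1065·50 + 1.0998·52 + 0.0590·10 + 0.1118·100 + 0.0726·78 + 0.0953·24 + 0.0468·44 = 87.3294
  x_3 = 0.0914·24 + 0.1273·50 + 0.0853·52 + 1.0566·10 + 0.1590·100 + 0.0989·78 + 0.1084·24 + 0.1405·44 = 55.9624
  x_4 = 0.1409·24 + 0.0821·50 + 0.1264·52 + 0.0614·10 + 1.1361·100 + 0.0452·78 + 0.0983·24 + 0.1015·44 = 138.6366
  x_5 = 0.0728·24 + 0.0752·50 + 0.0539·52 + 0.0557·10 + 0.1272·100 + 1.1337·78 + 0.0545·24 + 0.0888·44 = 115.2274
  x_6 = 0.0506·24 + 0.0501·50 + 0.0606·52 + 0.0834·10 + 0.1241·100 + 0.0553·78 + 1.1146·24 + 0.0518·44 = 53.4567
  x_7 = 0.0426·24 + 0.1348·50 + 0.0846·52 + 0.0811·10 + 0.0875·100 + 0.0948·78 + 0.0580·24 + 1.1464·44 = 80.9465
Output multipliers (column sums of L):
  Energy: 1.6719
  Services: 1.7614
  Agriculture: 1.7212
  Manufacturing: 1.5630
  Transport: 1.9878
  Mining: 1.6619
  Textiles: 1.8002
  Healthcare: 1.7823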